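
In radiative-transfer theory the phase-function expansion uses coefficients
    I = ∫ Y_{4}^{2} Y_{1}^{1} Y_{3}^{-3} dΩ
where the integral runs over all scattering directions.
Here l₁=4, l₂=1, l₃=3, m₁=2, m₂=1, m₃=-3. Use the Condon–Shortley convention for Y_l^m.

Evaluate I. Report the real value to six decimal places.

0.061558

m-sum 0 ✓  L=8 even ✓  3≤3≤5 ✓
Π(2lᵢ+1) = 9×3×7 = 189
triangle coeff Δ(4,1,3) = 1/252
Σ_t [1,1]: t=1:−1/36 = -1/36
(3j)²=4/63 [(4 1 3; 0 0 0)], sign=+1
Σ_t [2,2]: t=2:+1/1440 = 1/1440
(3j)²=1/252 [(4 1 3; 2 1 -3)], sign=+1
⇒ 4πI² = 1/21
I = (+1)√(1/21/(4π)) = 0.06155813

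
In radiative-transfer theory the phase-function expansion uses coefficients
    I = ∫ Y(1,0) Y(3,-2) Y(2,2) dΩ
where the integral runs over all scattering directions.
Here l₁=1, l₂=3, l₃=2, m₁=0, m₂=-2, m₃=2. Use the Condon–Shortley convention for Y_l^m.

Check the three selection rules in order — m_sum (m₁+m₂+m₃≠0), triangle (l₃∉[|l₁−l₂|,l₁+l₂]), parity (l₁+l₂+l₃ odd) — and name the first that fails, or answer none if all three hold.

Σmᵢ = 0  ✓
l₃∈[|l₁−l₂|,l₁+l₂]=[2,4], have l₃=2  ✓
Σlᵢ = 6 ⇒ even  ✓

none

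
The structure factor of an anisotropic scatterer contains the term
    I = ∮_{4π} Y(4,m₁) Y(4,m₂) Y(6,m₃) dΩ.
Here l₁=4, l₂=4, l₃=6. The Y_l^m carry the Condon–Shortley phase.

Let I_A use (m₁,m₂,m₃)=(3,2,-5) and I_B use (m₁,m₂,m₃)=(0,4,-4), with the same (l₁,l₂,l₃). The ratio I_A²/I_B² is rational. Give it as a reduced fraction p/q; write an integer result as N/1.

11/40

Shared (l₁,l₂,l₃)=(4,4,6): N and (l;000)² cancel in I_A²/I_B².
A: Δ = 2!·6!·6!/15! = 1/1261260; Racah Σ t=0..1: t=0:+1/172800 t=1:−1/86400 = -1/172800; ⇒ 3j(4 4 6; 3 2 -5)² = 1/130, sgn +1
B: Δ = 2!·6!·6!/15! = 1/1261260; Racah Σ t=2..2: t=2:+1/69120 = 1/69120; ⇒ 3j(4 4 6; 0 4 -4)² = 4/143, sgn +1
I_A²/I_B² = (1/130)/(4/143) = 11/40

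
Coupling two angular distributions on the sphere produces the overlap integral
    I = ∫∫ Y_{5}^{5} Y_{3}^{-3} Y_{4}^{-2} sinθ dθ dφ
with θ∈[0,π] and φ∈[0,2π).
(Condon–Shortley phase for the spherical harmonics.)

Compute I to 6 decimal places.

0.138791

Checks pass: Σm=0; 12 even; l₃=4∈[2,8].
(2·5+1)(2·3+1)(2·4+1) = 693
Δ: 4! 6! 2! / 13! → 1/180180
sum: t=1:−1/576 t=2:+1/144 t=3:−1/576 = 1/288
3j²(5 3 4; 0 0 0) = Δ·Π!·Σ² = 20/1001  (sign +1)
sum: t=0:+1/34560 = 1/34560
3j²(5 3 4; 5 -3 -2) = Δ·Π!·Σ² = 5/286  (sign +1)
combine: 4πI² = 693·20/1001·5/286 = 450/1859
take √, sign +1: I = 0.13879110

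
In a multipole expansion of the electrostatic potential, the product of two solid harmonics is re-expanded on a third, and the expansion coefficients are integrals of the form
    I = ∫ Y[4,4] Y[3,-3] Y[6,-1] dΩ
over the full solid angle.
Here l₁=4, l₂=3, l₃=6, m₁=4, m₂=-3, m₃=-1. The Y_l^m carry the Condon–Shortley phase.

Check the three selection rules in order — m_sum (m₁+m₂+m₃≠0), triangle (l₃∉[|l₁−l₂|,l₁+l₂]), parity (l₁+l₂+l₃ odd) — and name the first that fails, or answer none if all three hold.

parity

m₁+m₂+m₃ = 4 − 3 − 1 = 0  ✓
triangle: |4−3|=1 ≤ l₃=6 ≤ 4+3=7  ✓
parity: l₁+l₂+l₃ = 13 is odd  ✗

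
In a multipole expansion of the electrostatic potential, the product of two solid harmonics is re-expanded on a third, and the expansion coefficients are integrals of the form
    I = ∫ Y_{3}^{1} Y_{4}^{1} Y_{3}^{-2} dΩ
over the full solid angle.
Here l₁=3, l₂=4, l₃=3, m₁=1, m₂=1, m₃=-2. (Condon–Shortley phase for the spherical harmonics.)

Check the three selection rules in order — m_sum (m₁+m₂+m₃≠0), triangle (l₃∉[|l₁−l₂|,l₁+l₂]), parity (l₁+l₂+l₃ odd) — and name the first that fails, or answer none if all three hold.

none

Σmᵢ = 0  ✓
l₃∈[|l₁−l₂|,l₁+l₂]=[1,7], have l₃=3  ✓
Σlᵢ = 10 ⇒ even  ✓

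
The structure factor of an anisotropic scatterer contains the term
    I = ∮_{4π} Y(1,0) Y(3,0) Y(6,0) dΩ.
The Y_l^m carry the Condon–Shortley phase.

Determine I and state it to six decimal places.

|1−3|≤6≤1+3 violated ⇒ I = 0

0.000000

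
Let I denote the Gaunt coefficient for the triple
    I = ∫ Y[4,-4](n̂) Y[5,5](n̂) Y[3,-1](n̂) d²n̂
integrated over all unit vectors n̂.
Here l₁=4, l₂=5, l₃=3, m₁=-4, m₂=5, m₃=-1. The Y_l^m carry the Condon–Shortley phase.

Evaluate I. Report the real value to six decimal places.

m-sum 0 ✓  L=12 even ✓  1≤3≤9 ✓
Π(2lᵢ+1) = 9×11×7 = 693
triangle coeff Δ(4,5,3) = 1/180180
Σ_t [2,4]: t=2:+1/576 t=3:−1/144 t=4:+1/576 = -1/288
(3j)²=20/1001 [(4 5 3; 0 0 0)], sign=+1
Σ_t [6,6]: t=6:+1/34560 = 1/34560
(3j)²=14/429 [(4 5 3; -4 5 -1)], sign=+1
⇒ 4πI² = 840/1859
I = (+1)√(840/1859/(4π)) = 0.18962475

0.189625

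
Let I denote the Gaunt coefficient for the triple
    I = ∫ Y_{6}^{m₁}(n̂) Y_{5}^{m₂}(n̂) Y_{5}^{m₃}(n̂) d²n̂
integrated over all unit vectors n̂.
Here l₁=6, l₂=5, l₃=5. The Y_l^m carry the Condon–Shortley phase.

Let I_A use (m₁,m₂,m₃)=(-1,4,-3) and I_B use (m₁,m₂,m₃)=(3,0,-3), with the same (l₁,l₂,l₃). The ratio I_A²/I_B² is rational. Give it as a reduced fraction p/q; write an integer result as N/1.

l's match ⇒ only the (l;m) 3-j factors differ between A and B.
A: triangle coeff Δ(6,5,5) = 1/28588560; Σ_t [5,6]: t=5:−1/138240 t=6:+1/518400 = -11/2073600; (3j)²=77/4420 [(6 5 5; -1 4 -3)], sign=-1
B: triangle coeff Δ(6,5,5) = 1/28588560; Σ_t [1,3]: t=1:−1/138240 t=2:+1/34560 t=3:−1/103680 = 1/82944; (3j)²=125/9724 [(6 5 5; 3 0 -3)], sign=+1
I_A²/I_B² = (77/4420)/(125/9724) = 847/625

847/625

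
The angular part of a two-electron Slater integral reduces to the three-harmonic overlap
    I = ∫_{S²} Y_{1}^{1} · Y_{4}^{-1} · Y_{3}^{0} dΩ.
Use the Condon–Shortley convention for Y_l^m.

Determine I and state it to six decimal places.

-0.194664

Checks pass: Σm=0; 8 even; l₃=3∈[3,5].
(2·1+1)(2·4+1)(2·3+1) = 189
Δ: 2! 0! 6! / 9! → 1/252
sum: t=1:−1/36 = -1/36
3j²(1 4 3; 0 0 0) = Δ·Π!·Σ² = 4/63  (sign +1)
sum: t=0:+1/72 = 1/72
3j²(1 4 3; 1 -1 0) = Δ·Π!·Σ² = 5/126  (sign -1)
combine: 4πI² = 189·4/63·5/126 = 10/21
take √, sign -1: I = -0.19466390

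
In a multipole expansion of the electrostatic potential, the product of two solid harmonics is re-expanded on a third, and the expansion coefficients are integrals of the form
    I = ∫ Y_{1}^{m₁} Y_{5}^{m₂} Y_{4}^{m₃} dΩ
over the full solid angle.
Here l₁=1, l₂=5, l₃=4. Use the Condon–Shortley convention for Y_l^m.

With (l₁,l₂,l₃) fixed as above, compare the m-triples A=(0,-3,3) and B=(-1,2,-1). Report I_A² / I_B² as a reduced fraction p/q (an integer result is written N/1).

Shared (l₁,l₂,l₃)=(1,5,4): N and (l;000)² cancel in I_A²/I_B².
A: Δ = 2!·0!·8!/11! = 1/495; Racah Σ t=1..1: t=1:−1/5040 = -1/5040; ⇒ 3j(1 5 4; 0 -3 3)² = 16/495, sgn +1
B: Δ = 2!·0!·8!/11! = 1/495; Racah Σ t=2..2: t=2:+1/1440 = 1/1440; ⇒ 3j(1 5 4; -1 2 -1)² = 7/165, sgn -1
I_A²/I_B² = (16/495)/(7/165) = 16/21

16/21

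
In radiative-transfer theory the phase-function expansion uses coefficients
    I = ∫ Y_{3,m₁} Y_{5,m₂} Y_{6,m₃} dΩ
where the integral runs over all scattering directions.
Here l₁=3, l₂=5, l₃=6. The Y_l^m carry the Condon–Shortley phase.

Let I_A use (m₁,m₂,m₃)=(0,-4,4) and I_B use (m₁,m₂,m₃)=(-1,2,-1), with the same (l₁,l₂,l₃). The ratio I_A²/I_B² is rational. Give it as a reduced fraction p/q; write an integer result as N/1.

3/1

l's match ⇒ only the (l;m) 3-j factors differ between A and B.
A: triangle coeff Δ(3,5,6) = 1/675675; Σ_t [0,1]: t=0:+1/60480 t=1:−1/161280 = 1/96768; (3j)²=15/1001 [(3 5 6; 0 -4 4)], sign=+1
B: triangle coeff Δ(3,5,6) = 1/675675; Σ_t [0,2]: t=0:+1/241920 t=1:−1/8640 t=2:+1/5760 = 1/16128; (3j)²=5/1001 [(3 5 6; -1 2 -1)], sign=-1
I_A²/I_B² = (15/1001)/(5/1001) = 3/1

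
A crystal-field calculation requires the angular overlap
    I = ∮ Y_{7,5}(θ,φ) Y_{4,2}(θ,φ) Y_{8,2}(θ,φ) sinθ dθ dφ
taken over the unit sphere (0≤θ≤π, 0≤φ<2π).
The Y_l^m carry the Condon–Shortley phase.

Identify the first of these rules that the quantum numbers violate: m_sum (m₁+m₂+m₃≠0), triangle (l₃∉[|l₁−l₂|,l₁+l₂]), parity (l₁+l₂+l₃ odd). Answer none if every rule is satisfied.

m₁+m₂+m₃ = 5 + 2 + 2 = 9  ✗
triangle: |7−4|=3 ≤ l₃=8 ≤ 7+4=11
parity: l₁+l₂+l₃ = 19 is odd

m_sum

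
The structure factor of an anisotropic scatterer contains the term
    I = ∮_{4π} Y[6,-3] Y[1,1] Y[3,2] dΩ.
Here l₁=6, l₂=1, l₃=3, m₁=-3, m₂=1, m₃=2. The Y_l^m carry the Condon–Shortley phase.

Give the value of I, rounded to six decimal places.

l₃=3 ∉ [5,7] — triangle fails ⇒ I = 0

0.000000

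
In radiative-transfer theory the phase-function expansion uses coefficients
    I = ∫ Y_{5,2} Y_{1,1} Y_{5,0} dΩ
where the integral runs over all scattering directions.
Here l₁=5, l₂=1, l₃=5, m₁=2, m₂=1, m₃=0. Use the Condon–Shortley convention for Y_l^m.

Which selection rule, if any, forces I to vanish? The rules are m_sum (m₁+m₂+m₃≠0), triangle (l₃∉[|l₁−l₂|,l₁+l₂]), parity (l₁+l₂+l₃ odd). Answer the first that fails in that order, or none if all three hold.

m_sum

m₁+m₂+m₃ = 2 + 1 + 0 = 3  ✗
triangle: |5−1|=4 ≤ l₃=5 ≤ 5+1=6
parity: l₁+l₂+l₃ = 11 is odd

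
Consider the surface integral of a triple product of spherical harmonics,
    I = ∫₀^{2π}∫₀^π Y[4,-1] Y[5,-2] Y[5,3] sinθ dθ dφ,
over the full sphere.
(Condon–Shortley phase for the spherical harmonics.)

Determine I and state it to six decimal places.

Checks pass: Σm=0; 14 even; l₃=5∈[1,9].
(2·4+1)(2·5+1)(2·5+1) = 1089
Δ: 4! 4! 6! / 15! → 1/3153150
sum: t=0:+1/69120 t=1:−1/1728 t=2:+1/576 t=3:−1/1728 t=4:+1/69120 = 7/11520
3j²(4 5 5; 0 0 0) = Δ·Π!·Σ² = 2/143  (sign -1)
sum: t=1:−1/6912 t=2:+1/2880 t=3:−1/17280 = 1/6912
3j²(4 5 5; -1 -2 3) = Δ·Π!·Σ² = 5/429  (sign +1)
combine: 4πI² = 1089·2/143·5/429 = 30/169
take √, sign -1: I = -0.11885360

-0.118854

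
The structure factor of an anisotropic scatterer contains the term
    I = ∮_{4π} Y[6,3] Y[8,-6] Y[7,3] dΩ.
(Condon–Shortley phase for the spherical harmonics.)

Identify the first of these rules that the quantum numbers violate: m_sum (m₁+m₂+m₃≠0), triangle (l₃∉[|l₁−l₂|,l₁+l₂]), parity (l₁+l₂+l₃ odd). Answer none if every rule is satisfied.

azimuthal sum: 3 − 6 + 3 = 0  ✓
2 ≤ 7 ≤ 14 (triangle on l)  ✓
L = 6 + 8 + 7 = 21 (odd)  ✗

parity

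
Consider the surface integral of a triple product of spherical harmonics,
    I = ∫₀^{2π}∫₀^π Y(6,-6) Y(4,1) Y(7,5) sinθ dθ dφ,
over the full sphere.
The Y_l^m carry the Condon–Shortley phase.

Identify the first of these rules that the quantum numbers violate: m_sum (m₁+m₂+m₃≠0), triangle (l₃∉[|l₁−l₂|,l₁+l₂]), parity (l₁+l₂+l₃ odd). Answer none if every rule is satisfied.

parity

azimuthal sum: -6 + 1 + 5 = 0  ✓
2 ≤ 7 ≤ 10 (triangle on l)  ✓
L = 6 + 4 + 7 = 17 (odd)  ✗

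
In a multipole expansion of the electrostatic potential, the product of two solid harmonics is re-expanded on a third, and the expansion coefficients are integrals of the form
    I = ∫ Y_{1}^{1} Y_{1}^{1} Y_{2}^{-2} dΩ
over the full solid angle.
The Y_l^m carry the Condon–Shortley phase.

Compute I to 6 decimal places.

Checks pass: Σm=0; 4 even; l₃=2∈[0,2].
(2·1+1)(2·1+1)(2·2+1) = 45
Δ: 0! 2! 2! / 5! → 1/30
sum: t=0:+1/1 = 1/1
3j²(1 1 2; 0 0 0) = Δ·Π!·Σ² = 2/15  (sign +1)
sum: t=0:+1/4 = 1/4
3j²(1 1 2; 1 1 -2) = Δ·Π!·Σ² = 1/5  (sign +1)
combine: 4πI² = 45·2/15·1/5 = 6/5
take √, sign +1: I = 0.30901936

0.309019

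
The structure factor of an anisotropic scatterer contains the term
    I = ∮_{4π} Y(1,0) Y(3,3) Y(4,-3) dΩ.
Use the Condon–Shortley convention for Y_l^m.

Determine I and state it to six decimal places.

Rules hold: Σm=0, L=8 even, 2≤4≤4.
N = 3·7·9 = 189
Δ = 0!·2!·6!/9! = 1/252
Racah Σ t=0..0: t=0:+1/36 = 1/36
⇒ 3j(1 3 4; 0 0 0)² = 4/63, sgn +1
Racah Σ t=0..0: t=0:+1/720 = 1/720
⇒ 3j(1 3 4; 0 3 -3)² = 1/36, sgn -1
4πI² = N·(3j₀)²·(3jₘ)² = 1/3
I = -1·√(0.333333/4π) = -0.16286750

-0.162868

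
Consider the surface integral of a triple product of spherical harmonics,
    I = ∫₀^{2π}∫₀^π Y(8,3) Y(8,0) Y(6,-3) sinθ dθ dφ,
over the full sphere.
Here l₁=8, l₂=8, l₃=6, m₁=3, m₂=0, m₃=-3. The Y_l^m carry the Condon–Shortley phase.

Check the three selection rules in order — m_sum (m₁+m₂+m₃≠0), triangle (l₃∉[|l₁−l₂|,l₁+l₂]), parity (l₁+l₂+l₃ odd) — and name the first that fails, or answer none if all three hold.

m₁+m₂+m₃ = 3 + 0 − 3 = 0  ✓
triangle: |8−8|=0 ≤ l₃=6 ≤ 8+8=16  ✓
parity: l₁+l₂+l₃ = 22 is even  ✓

none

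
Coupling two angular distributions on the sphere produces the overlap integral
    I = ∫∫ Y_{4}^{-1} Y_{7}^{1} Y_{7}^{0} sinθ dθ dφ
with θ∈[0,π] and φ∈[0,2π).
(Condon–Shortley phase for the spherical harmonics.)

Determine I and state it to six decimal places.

-0.037251

Checks pass: Σm=0; 18 even; l₃=7∈[3,11].
(2·4+1)(2·7+1)(2·7+1) = 2025
Δ: 4! 4! 10! / 19! → 1/58198140
sum: t=0:+1/17418240 t=1:−1/622080 t=2:+1/230400 t=3:−1/622080 t=4:+1/17418240 = 1/806400
3j²(4 7 7; 0 0 0) = Δ·Π!·Σ² = 2268/230945  (sign -1)
sum: t=1:−1/4354560 t=2:+1/414720 t=3:−1/345600 t=4:+1/2488320 = -1/3225600
3j²(4 7 7; -1 1 0) = Δ·Π!·Σ² = 81/92378  (sign +1)
combine: 4πI² = 2025·2268/230945·81/92378 = 37200870/2133423721
take √, sign -1: I = -0.03725058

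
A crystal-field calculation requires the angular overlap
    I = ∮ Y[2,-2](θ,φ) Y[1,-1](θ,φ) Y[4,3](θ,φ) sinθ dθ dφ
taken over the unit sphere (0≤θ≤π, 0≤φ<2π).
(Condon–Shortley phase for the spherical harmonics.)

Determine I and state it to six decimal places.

|2−1|≤4≤2+1 violated ⇒ I = 0

0.000000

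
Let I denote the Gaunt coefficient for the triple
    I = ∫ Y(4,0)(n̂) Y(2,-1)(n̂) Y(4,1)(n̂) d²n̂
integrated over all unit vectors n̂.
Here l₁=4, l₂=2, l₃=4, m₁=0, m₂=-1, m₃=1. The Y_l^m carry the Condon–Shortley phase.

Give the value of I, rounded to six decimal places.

-0.044869

m-sum 0 ✓  L=10 even ✓  2≤4≤6 ✓
Π(2lᵢ+1) = 9×5×9 = 405
triangle coeff Δ(4,2,4) = 1/13860
Σ_t [0,2]: t=0:+1/192 t=1:−1/36 t=2:+1/192 = -5/288
(3j)²=20/693 [(4 2 4; 0 0 0)], sign=-1
Σ_t [0,1]: t=0:+1/96 t=1:−1/72 = -1/288
(3j)²=1/462 [(4 2 4; 0 -1 1)], sign=+1
⇒ 4πI² = 150/5929
I = (-1)√(150/5929/(4π)) = -0.04486937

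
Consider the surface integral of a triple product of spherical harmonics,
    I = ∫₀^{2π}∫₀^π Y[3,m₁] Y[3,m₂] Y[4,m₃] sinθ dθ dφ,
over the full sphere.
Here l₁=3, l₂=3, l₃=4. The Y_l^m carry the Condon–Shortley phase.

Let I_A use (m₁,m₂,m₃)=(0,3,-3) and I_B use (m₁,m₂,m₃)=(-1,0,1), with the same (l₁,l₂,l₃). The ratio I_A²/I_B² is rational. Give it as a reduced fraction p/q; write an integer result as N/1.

Same 3,3,4: normalisation and zero-m 3j drop out of the ratio.
A: Δ: 2! 4! 4! / 11! → 1/34650; sum: t=2:+1/288 = 1/288; 3j²(3 3 4; 0 3 -3) = Δ·Π!·Σ² = 1/22  (sign -1)
B: Δ: 2! 4! 4! / 11! → 1/34650; sum: t=0:+1/288 t=1:−1/24 t=2:+1/48 = -5/288; 3j²(3 3 4; -1 0 1) = Δ·Π!·Σ² = 5/462  (sign +1)
I_A²/I_B² = (1/22)/(5/462) = 21/5

21/5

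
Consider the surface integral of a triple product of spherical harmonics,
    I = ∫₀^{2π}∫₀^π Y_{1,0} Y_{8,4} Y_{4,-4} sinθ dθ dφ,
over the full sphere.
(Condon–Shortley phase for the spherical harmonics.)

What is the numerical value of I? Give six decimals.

|1−8|≤4≤1+8 violated ⇒ I = 0

0.000000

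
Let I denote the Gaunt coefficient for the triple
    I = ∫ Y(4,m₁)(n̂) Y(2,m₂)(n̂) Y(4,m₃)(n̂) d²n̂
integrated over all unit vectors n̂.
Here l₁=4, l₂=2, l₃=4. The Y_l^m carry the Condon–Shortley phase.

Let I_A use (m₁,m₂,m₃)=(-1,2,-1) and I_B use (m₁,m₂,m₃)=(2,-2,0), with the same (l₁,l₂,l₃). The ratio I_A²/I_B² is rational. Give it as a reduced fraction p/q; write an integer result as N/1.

Same 4,2,4: normalisation and zero-m 3j drop out of the ratio.
A: Δ: 2! 6! 2! / 11! → 1/13860; sum: t=2:+1/144 = 1/144; 3j²(4 2 4; -1 2 -1) = Δ·Π!·Σ² = 10/231  (sign -1)
B: Δ: 2! 6! 2! / 11! → 1/13860; sum: t=0:+1/192 = 1/192; 3j²(4 2 4; 2 -2 0) = Δ·Π!·Σ² = 3/77  (sign +1)
I_A²/I_B² = (10/231)/(3/77) = 10/9

10/9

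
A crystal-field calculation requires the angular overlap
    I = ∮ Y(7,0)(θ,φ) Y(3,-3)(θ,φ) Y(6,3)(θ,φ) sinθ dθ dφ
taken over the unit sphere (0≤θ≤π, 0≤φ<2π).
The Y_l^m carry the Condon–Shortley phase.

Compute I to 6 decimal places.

-0.117879

Rules hold: Σm=0, L=16 even, 4≤6≤10.
N = 15·7·13 = 1365
Δ = 4!·10!·2!/17! = 1/2042040
Racah Σ t=1..3: t=1:−1/207360 t=2:+1/57600 t=3:−1/207360 = 1/129600
⇒ 3j(7 3 6; 0 0 0)² = 168/12155, sgn +1
Racah Σ t=0..0: t=0:+1/1451520 = 1/1451520
⇒ 3j(7 3 6; 0 -3 3)² = 45/4862, sgn -1
4πI² = N·(3j₀)²·(3jₘ)² = 79380/454597
I = -1·√(0.174616/4π) = -0.11787924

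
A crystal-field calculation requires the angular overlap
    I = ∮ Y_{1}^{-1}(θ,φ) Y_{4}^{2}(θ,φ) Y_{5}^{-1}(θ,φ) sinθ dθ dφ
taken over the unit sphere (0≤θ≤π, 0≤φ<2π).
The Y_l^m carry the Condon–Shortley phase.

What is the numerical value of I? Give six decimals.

-0.120286

Rules hold: Σm=0, L=10 even, 3≤5≤5.
N = 3·9·11 = 297
Δ = 0!·2!·8!/11! = 1/495
Racah Σ t=0..0: t=0:+1/576 = 1/576
⇒ 3j(1 4 5; 0 0 0)² = 5/99, sgn -1
Racah Σ t=0..0: t=0:+1/2880 = 1/2880
⇒ 3j(1 4 5; -1 2 -1)² = 2/165, sgn +1
4πI² = N·(3j₀)²·(3jₘ)² = 2/11
I = -1·√(0.181818/4π) = -0.12028562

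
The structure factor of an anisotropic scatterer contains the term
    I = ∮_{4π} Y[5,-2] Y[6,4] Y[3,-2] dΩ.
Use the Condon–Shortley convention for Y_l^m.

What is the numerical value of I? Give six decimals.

0.088266

Checks pass: Σm=0; 14 even; l₃=3∈[1,11].
(2·5+1)(2·6+1)(2·3+1) = 1001
Δ: 8! 2! 4! / 15! → 1/675675
sum: t=3:−1/8640 t=4:+1/2304 t=5:−1/8640 = 7/34560
3j²(5 6 3; 0 0 0) = Δ·Π!·Σ² = 7/429  (sign -1)
sum: t=6:+1/34560 t=7:−1/60480 = 1/80640
3j²(5 6 3; -2 4 -2) = Δ·Π!·Σ² = 6/1001  (sign -1)
combine: 4πI² = 1001·7/429·6/1001 = 14/143
take √, sign +1: I = 0.08826552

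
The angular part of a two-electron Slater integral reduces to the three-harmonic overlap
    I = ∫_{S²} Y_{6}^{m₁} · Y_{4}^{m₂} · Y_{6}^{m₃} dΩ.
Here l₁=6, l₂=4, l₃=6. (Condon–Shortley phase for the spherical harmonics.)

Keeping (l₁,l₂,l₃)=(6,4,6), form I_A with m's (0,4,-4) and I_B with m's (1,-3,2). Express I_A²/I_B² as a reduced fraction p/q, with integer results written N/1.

Same 6,4,6: normalisation and zero-m 3j drop out of the ratio.
A: Δ: 4! 8! 4! / 17! → 1/15315300; sum: t=4:+1/829440 = 1/829440; 3j²(6 4 6; 0 4 -4) = Δ·Π!·Σ² = 35/2431  (sign +1)
B: Δ: 4! 8! 4! / 17! → 1/15315300; sum: t=0:+1/103680 t=1:−1/82944 = -1/414720; 3j²(6 4 6; 1 -3 2) = Δ·Π!·Σ² = 49/43758  (sign -1)
I_A²/I_B² = (35/2431)/(49/43758) = 90/7

90/7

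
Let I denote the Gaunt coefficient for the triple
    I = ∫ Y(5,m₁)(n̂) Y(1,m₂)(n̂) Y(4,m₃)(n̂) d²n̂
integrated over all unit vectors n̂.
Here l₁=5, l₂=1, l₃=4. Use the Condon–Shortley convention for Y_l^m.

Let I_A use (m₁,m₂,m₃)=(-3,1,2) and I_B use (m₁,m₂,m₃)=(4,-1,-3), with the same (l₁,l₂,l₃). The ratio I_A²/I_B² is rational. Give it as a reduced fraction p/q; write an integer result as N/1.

7/9

Shared (l₁,l₂,l₃)=(5,1,4): N and (l;000)² cancel in I_A²/I_B².
A: Δ = 2!·8!·0!/11! = 1/495; Racah Σ t=2..2: t=2:+1/2880 = 1/2880; ⇒ 3j(5 1 4; -3 1 2)² = 28/495, sgn +1
B: Δ = 2!·8!·0!/11! = 1/495; Racah Σ t=0..0: t=0:+1/10080 = 1/10080; ⇒ 3j(5 1 4; 4 -1 -3)² = 4/55, sgn -1
I_A²/I_B² = (28/495)/(4/55) = 7/9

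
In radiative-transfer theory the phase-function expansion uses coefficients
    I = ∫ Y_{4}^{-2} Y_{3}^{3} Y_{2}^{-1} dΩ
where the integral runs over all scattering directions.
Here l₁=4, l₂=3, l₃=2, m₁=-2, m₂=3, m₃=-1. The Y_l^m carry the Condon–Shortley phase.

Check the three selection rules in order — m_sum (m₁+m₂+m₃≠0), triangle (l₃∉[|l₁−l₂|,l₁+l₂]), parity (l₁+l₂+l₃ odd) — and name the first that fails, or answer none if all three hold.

parity

azimuthal sum: -2 + 3 − 1 = 0  ✓
1 ≤ 2 ≤ 7 (triangle on l)  ✓
L = 4 + 3 + 2 = 9 (odd)  ✗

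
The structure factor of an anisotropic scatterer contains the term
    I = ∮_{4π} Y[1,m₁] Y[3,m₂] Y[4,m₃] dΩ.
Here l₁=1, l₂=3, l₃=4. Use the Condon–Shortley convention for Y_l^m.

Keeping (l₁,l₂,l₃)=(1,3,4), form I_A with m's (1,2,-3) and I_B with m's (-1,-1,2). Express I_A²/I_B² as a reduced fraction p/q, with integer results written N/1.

7/5

l's match ⇒ only the (l;m) 3-j factors differ between A and B.
A: triangle coeff Δ(1,3,4) = 1/252; Σ_t [0,0]: t=0:+1/240 = 1/240; (3j)²=1/12 [(1 3 4; 1 2 -3)], sign=-1
B: triangle coeff Δ(1,3,4) = 1/252; Σ_t [0,0]: t=0:+1/96 = 1/96; (3j)²=5/84 [(1 3 4; -1 -1 2)], sign=+1
I_A²/I_B² = (1/12)/(5/84) = 7/5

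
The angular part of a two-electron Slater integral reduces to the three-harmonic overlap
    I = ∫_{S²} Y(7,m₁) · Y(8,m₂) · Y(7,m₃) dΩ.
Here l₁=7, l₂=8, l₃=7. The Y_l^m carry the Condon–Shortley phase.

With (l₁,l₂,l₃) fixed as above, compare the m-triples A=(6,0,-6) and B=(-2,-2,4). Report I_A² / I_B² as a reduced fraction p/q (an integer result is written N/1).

142129/110880

Same 7,8,7: normalisation and zero-m 3j drop out of the ratio.
A: Δ: 8! 6! 8! / 23! → 1/22086194130; sum: t=0:+1/195084288000 t=1:−1/18289152000 = -29/585252864000; 3j²(7 8 7; 6 0 -6) = Δ·Π!·Σ² = 10933/1560090  (sign +1)
B: Δ: 8! 6! 8! / 23! → 1/22086194130; sum: t=3:−1/373248000 t=4:+1/99532800 t=5:−1/174182400 t=6:+1/2090188800 = 11/5225472000; 3j²(7 8 7; -2 -2 4) = Δ·Π!·Σ² = 528/96577  (sign -1)
I_A²/I_B² = (10933/1560090)/(528/96577) = 142129/110880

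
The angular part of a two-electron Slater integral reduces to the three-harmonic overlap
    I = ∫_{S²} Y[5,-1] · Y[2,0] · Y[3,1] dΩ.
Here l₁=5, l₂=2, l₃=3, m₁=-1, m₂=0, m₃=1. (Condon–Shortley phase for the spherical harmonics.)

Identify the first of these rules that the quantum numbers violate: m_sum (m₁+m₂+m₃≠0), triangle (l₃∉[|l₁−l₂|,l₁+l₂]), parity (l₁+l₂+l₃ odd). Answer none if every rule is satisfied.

none

azimuthal sum: -1 + 0 + 1 = 0  ✓
3 ≤ 3 ≤ 7 (triangle on l)  ✓
L = 5 + 2 + 3 = 10 (even)  ✓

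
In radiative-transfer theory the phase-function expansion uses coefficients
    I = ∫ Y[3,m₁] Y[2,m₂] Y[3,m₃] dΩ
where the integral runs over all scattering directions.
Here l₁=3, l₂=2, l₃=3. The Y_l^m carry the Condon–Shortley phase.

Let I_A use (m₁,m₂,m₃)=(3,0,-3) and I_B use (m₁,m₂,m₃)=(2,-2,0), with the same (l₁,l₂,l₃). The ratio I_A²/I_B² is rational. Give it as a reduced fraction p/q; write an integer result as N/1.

Same 3,2,3: normalisation and zero-m 3j drop out of the ratio.
A: Δ: 2! 4! 2! / 9! → 1/3780; sum: t=0:+1/96 = 1/96; 3j²(3 2 3; 3 0 -3) = Δ·Π!·Σ² = 5/84  (sign +1)
B: Δ: 2! 4! 2! / 9! → 1/3780; sum: t=0:+1/24 = 1/24; 3j²(3 2 3; 2 -2 0) = Δ·Π!·Σ² = 1/21  (sign -1)
I_A²/I_B² = (5/84)/(1/21) = 5/4

5/4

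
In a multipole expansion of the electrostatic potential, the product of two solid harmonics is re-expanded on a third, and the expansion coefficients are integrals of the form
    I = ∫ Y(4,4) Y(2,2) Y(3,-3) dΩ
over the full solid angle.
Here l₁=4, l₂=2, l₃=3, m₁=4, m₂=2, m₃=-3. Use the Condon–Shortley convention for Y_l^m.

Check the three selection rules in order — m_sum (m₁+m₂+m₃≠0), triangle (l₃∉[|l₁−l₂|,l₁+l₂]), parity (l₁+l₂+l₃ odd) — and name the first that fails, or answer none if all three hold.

azimuthal sum: 4 + 2 − 3 = 3  ✗
2 ≤ 3 ≤ 6 (triangle on l)
L = 4 + 2 + 3 = 9 (odd)

m_sum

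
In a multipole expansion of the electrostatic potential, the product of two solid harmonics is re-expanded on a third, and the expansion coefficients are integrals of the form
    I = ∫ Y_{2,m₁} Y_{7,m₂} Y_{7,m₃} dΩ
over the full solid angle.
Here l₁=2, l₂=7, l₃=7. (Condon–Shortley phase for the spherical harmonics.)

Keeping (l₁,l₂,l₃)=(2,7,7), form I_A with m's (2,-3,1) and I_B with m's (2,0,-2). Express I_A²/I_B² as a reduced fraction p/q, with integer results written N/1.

25/28

Same 2,7,7: normalisation and zero-m 3j drop out of the ratio.
A: Δ: 2! 2! 12! / 17! → 1/185640; sum: t=0:+1/3870720 = 1/3870720; 3j²(2 7 7; 2 -3 1) = Δ·Π!·Σ² = 135/6188  (sign +1)
B: Δ: 2! 2! 12! / 17! → 1/185640; sum: t=0:+1/2419200 = 1/2419200; 3j²(2 7 7; 2 0 -2) = Δ·Π!·Σ² = 27/1105  (sign -1)
I_A²/I_B² = (135/6188)/(27/1105) = 25/28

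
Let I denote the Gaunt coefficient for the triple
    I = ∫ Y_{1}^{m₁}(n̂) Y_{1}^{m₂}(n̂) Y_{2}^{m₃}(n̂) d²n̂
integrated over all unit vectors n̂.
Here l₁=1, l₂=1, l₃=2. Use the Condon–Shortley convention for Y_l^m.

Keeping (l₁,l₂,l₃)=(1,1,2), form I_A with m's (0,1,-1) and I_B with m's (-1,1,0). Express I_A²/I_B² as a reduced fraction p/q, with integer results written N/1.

l's match ⇒ only the (l;m) 3-j factors differ between A and B.
A: triangle coeff Δ(1,1,2) = 1/30; Σ_t [0,0]: t=0:+1/2 = 1/2; (3j)²=1/10 [(1 1 2; 0 1 -1)], sign=-1
B: triangle coeff Δ(1,1,2) = 1/30; Σ_t [0,0]: t=0:+1/4 = 1/4; (3j)²=1/30 [(1 1 2; -1 1 0)], sign=+1
I_A²/I_B² = (1/10)/(1/30) = 3/1

3/1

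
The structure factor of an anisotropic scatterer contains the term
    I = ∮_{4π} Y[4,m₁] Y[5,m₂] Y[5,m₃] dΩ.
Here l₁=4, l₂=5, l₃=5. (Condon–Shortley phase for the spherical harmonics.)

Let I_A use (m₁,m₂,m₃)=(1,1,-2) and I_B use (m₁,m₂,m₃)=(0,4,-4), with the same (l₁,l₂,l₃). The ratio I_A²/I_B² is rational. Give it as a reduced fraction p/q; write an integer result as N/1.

35/36

Same 4,5,5: normalisation and zero-m 3j drop out of the ratio.
A: Δ: 4! 4! 6! / 15! → 1/3153150; sum: t=0:+1/103680 t=1:−1/2880 t=2:+1/1152 t=3:−1/5184 = 7/20736; 3j²(4 5 5; 1 1 -2) = Δ·Π!·Σ² = 35/2574  (sign -1)
B: Δ: 4! 4! 6! / 15! → 1/3153150; sum: t=3:−1/25920 t=4:+1/69120 = -1/41472; 3j²(4 5 5; 0 4 -4) = Δ·Π!·Σ² = 2/143  (sign +1)
I_A²/I_B² = (35/2574)/(2/143) = 35/36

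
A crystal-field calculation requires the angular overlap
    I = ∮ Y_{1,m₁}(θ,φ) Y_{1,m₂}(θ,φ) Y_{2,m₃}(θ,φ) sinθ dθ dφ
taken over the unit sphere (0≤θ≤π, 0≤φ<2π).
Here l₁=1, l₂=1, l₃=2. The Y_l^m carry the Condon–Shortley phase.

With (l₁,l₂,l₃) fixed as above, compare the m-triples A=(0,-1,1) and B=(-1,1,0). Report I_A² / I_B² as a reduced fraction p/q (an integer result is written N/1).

Same 1,1,2: normalisation and zero-m 3j drop out of the ratio.
A: Δ: 0! 2! 2! / 5! → 1/30; sum: t=0:+1/2 = 1/2; 3j²(1 1 2; 0 -1 1) = Δ·Π!·Σ² = 1/10  (sign -1)
B: Δ: 0! 2! 2! / 5! → 1/30; sum: t=0:+1/4 = 1/4; 3j²(1 1 2; -1 1 0) = Δ·Π!·Σ² = 1/30  (sign +1)
I_A²/I_B² = (1/10)/(1/30) = 3/1

3/1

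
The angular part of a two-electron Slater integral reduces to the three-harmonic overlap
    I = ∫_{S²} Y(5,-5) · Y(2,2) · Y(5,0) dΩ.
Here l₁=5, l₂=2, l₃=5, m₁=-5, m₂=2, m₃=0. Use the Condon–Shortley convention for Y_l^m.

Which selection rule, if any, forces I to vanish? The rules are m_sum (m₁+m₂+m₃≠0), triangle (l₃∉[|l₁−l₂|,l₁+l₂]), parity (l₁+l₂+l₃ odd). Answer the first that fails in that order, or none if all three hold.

m_sum

azimuthal sum: -5 + 2 + 0 = -3  ✗
3 ≤ 5 ≤ 7 (triangle on l)
L = 5 + 2 + 5 = 12 (even)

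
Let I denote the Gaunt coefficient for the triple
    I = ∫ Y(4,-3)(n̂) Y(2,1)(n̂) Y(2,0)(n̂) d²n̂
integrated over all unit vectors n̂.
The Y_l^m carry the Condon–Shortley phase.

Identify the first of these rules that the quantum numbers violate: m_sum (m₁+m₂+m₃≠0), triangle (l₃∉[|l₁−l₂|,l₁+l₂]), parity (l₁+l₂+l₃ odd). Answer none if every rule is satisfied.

m_sum

azimuthal sum: -3 + 1 + 0 = -2  ✗
2 ≤ 2 ≤ 6 (triangle on l)
L = 4 + 2 + 2 = 8 (even)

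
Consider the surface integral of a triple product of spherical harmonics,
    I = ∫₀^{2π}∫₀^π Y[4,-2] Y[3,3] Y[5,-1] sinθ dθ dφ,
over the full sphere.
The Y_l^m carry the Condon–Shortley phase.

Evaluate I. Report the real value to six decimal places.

m-sum 0 ✓  L=12 even ✓  1≤5≤7 ✓
Π(2lᵢ+1) = 9×7×11 = 693
triangle coeff Δ(4,3,5) = 1/180180
Σ_t [0,2]: t=0:+1/576 t=1:−1/144 t=2:+1/576 = -1/288
(3j)²=20/1001 [(4 3 5; 0 0 0)], sign=+1
Σ_t [2,2]: t=2:+1/2304 = 1/2304
(3j)²=75/4004 [(4 3 5; -2 3 -1)], sign=+1
⇒ 4πI² = 3375/13013
I = (+1)√(3375/13013/(4π)) = 0.14366244

0.143662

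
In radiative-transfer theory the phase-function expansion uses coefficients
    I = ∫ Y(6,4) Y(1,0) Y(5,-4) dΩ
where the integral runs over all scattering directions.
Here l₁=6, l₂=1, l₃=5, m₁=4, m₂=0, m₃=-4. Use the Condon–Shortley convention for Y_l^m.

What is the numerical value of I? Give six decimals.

m-sum 0 ✓  L=12 even ✓  5≤5≤7 ✓
Π(2lᵢ+1) = 13×3×11 = 429
triangle coeff Δ(6,1,5) = 1/858
Σ_t [1,1]: t=1:−1/14400 = -1/14400
(3j)²=6/143 [(6 1 5; 0 0 0)], sign=+1
Σ_t [1,1]: t=1:−1/362880 = -1/362880
(3j)²=10/429 [(6 1 5; 4 0 -4)], sign=+1
⇒ 4πI² = 60/143
I = (+1)√(60/143/(4π)) = 0.18272698

0.182727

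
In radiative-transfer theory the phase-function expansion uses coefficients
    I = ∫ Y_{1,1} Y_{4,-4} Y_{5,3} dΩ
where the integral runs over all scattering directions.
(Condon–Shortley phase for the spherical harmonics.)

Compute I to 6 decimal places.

Rules hold: Σm=0, L=10 even, 3≤5≤5.
N = 3·9·11 = 297
Δ = 0!·2!·8!/11! = 1/495
Racah Σ t=0..0: t=0:+1/576 = 1/576
⇒ 3j(1 4 5; 0 0 0)² = 5/99, sgn -1
Racah Σ t=0..0: t=0:+1/80640 = 1/80640
⇒ 3j(1 4 5; 1 -4 3)² = 1/495, sgn +1
4πI² = N·(3j₀)²·(3jₘ)² = 1/33
I = -1·√(0.030303/4π) = -0.04910640

-0.049106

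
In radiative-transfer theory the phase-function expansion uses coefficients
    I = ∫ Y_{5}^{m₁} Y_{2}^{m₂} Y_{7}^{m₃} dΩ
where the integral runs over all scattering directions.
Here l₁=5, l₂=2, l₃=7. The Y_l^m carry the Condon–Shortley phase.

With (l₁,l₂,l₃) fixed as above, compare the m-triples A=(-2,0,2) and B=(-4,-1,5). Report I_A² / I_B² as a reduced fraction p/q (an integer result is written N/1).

Same 5,2,7: normalisation and zero-m 3j drop out of the ratio.
A: Δ: 0! 10! 4! / 15! → 1/15015; sum: t=0:+1/120960 = 1/120960; 3j²(5 2 7; -2 0 2) = Δ·Π!·Σ² = 24/1001  (sign -1)
B: Δ: 0! 10! 4! / 15! → 1/15015; sum: t=0:+1/2177280 = 1/2177280; 3j²(5 2 7; -4 -1 5) = Δ·Π!·Σ² = 8/273  (sign +1)
I_A²/I_B² = (24/1001)/(8/273) = 9/11

9/11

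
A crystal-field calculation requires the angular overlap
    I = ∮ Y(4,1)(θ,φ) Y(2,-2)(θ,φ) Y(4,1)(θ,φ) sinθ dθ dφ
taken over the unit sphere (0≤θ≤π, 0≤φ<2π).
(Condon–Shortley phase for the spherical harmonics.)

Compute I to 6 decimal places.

Rules hold: Σm=0, L=10 even, 2≤4≤6.
N = 9·5·9 = 405
Δ = 2!·6!·2!/11! = 1/13860
Racah Σ t=0..2: t=0:+1/192 t=1:−1/36 t=2:+1/192 = -5/288
⇒ 3j(4 2 4; 0 0 0)² = 20/693, sgn -1
Racah Σ t=0..0: t=0:+1/144 = 1/144
⇒ 3j(4 2 4; 1 -2 1)² = 10/231, sgn -1
4πI² = N·(3j₀)²·(3jₘ)² = 3000/5929
I = +1·√(0.505988/4π) = 0.20066192

0.200662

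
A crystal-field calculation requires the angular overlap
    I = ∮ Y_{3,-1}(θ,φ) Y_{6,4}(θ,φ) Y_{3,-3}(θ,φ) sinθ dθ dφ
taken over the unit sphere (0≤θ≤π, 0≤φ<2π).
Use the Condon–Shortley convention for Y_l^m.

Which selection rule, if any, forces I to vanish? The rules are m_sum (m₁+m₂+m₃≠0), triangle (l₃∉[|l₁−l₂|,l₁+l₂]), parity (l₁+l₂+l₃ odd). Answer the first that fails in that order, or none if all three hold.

none

Σmᵢ = 0  ✓
l₃∈[|l₁−l₂|,l₁+l₂]=[3,9], have l₃=3  ✓
Σlᵢ = 12 ⇒ even  ✓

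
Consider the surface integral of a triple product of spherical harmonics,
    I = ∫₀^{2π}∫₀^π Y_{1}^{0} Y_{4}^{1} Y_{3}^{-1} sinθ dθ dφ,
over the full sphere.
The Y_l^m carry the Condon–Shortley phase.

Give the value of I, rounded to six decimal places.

-0.238414

Checks pass: Σm=0; 8 even; l₃=3∈[3,5].
(2·1+1)(2·4+1)(2·3+1) = 189
Δ: 2! 0! 6! / 9! → 1/252
sum: t=1:−1/36 = -1/36
3j²(1 4 3; 0 0 0) = Δ·Π!·Σ² = 4/63  (sign +1)
sum: t=1:−1/48 = -1/48
3j²(1 4 3; 0 1 -1) = Δ·Π!·Σ² = 5/84  (sign -1)
combine: 4πI² = 189·4/63·5/84 = 5/7
take √, sign -1: I = -0.23841361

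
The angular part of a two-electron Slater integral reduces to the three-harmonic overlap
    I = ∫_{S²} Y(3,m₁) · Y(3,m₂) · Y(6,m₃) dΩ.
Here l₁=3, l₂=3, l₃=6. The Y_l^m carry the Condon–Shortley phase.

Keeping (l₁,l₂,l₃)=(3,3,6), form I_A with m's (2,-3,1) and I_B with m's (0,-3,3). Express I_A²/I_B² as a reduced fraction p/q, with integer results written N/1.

1/12

l's match ⇒ only the (l;m) 3-j factors differ between A and B.
A: triangle coeff Δ(3,3,6) = 1/12012; Σ_t [0,0]: t=0:+1/86400 = 1/86400; (3j)²=1/1716 [(3 3 6; 2 -3 1)], sign=-1
B: triangle coeff Δ(3,3,6) = 1/12012; Σ_t [0,0]: t=0:+1/25920 = 1/25920; (3j)²=1/143 [(3 3 6; 0 -3 3)], sign=-1
I_A²/I_B² = (1/1716)/(1/143) = 1/12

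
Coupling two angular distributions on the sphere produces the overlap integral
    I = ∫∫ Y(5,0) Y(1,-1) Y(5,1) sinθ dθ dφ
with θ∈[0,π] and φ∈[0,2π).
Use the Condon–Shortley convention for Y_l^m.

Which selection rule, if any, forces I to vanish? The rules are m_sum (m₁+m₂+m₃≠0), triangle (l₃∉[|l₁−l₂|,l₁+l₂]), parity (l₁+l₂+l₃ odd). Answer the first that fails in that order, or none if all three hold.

parity

m₁+m₂+m₃ = 0 − 1 + 1 = 0  ✓
triangle: |5−1|=4 ≤ l₃=5 ≤ 5+1=6  ✓
parity: l₁+l₂+l₃ = 11 is odd  ✗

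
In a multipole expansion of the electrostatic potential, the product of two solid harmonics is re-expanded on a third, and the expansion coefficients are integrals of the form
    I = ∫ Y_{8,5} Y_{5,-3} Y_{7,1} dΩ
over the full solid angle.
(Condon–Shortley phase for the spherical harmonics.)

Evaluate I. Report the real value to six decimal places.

0.000000

m-sum = 5 − 3 + 1 = 3 ≠ 0 ⇒ I = 0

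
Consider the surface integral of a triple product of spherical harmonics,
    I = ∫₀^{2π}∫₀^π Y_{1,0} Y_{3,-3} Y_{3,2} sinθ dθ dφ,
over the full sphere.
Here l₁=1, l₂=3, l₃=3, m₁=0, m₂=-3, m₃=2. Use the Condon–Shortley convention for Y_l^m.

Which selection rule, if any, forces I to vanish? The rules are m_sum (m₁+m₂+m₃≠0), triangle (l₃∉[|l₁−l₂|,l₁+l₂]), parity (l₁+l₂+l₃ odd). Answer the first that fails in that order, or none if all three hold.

m_sum

azimuthal sum: 0 − 3 + 2 = -1  ✗
2 ≤ 3 ≤ 4 (triangle on l)
L = 1 + 3 + 3 = 7 (odd)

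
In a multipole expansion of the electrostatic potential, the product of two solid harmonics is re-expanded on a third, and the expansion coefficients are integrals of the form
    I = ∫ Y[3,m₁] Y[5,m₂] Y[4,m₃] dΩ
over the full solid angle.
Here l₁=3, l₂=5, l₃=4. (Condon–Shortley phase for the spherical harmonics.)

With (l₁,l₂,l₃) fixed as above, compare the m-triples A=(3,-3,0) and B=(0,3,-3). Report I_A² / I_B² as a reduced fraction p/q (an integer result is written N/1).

25/7

Shared (l₁,l₂,l₃)=(3,5,4): N and (l;000)² cancel in I_A²/I_B².
A: Δ = 4!·2!·6!/13! = 1/180180; Racah Σ t=0..0: t=0:+1/2304 = 1/2304; ⇒ 3j(3 5 4; 3 -3 0)² = 5/143, sgn +1
B: Δ = 4!·2!·6!/13! = 1/180180; Racah Σ t=2..3: t=2:+1/2880 t=3:−1/1440 = -1/2880; ⇒ 3j(3 5 4; 0 3 -3)² = 7/715, sgn +1
I_A²/I_B² = (5/143)/(7/715) = 25/7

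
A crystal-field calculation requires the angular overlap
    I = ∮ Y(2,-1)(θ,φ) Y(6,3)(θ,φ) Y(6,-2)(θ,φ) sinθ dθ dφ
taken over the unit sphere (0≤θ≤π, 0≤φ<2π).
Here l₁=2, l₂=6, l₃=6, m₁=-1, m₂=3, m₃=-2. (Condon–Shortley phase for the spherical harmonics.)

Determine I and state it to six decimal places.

-0.140463

m-sum 0 ✓  L=14 even ✓  4≤6≤8 ✓
Π(2lᵢ+1) = 5×13×13 = 845
triangle coeff Δ(2,6,6) = 1/90090
Σ_t [0,2]: t=0:+1/69120 t=1:−1/14400 t=2:+1/69120 = -7/172800
(3j)²=14/715 [(2 6 6; 0 0 0)], sign=-1
Σ_t [1,2]: t=1:−1/161280 t=2:+1/60480 = 1/96768
(3j)²=15/1001 [(2 6 6; -1 3 -2)], sign=+1
⇒ 4πI² = 30/121
I = (-1)√(30/121/(4π)) = -0.14046335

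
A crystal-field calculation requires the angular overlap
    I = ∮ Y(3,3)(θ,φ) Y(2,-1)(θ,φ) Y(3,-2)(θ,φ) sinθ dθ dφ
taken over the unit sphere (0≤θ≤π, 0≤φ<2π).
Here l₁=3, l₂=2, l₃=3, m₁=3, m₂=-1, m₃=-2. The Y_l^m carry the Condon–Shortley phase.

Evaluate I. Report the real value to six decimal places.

Checks pass: Σm=0; 8 even; l₃=3∈[1,5].
(2·3+1)(2·2+1)(2·3+1) = 245
Δ: 2! 4! 2! / 9! → 1/3780
sum: t=0:+1/24 t=1:−1/4 t=2:+1/24 = -1/6
3j²(3 2 3; 0 0 0) = Δ·Π!·Σ² = 4/105  (sign +1)
sum: t=0:+1/48 = 1/48
3j²(3 2 3; 3 -1 -2) = Δ·Π!·Σ² = 5/84  (sign -1)
combine: 4πI² = 245·4/105·5/84 = 5/9
take √, sign -1: I = -0.21026104

-0.210261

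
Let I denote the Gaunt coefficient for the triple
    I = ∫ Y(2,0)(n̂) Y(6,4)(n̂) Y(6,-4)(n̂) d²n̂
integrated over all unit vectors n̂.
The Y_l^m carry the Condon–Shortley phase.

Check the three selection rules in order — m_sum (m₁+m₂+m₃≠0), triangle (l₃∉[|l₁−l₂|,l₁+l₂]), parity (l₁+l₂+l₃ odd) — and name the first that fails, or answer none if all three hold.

none

Σmᵢ = 0  ✓
l₃∈[|l₁−l₂|,l₁+l₂]=[4,8], have l₃=6  ✓
Σlᵢ = 14 ⇒ even  ✓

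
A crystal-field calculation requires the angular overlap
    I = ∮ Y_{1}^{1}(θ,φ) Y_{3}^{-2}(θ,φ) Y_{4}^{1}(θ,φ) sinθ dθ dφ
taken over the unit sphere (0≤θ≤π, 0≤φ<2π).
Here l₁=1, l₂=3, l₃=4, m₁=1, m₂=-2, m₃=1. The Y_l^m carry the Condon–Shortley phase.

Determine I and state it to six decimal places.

-0.106622

Rules hold: Σm=0, L=8 even, 2≤4≤4.
N = 3·7·9 = 189
Δ = 0!·2!·6!/9! = 1/252
Racah Σ t=0..0: t=0:+1/36 = 1/36
⇒ 3j(1 3 4; 0 0 0)² = 4/63, sgn +1
Racah Σ t=0..0: t=0:+1/240 = 1/240
⇒ 3j(1 3 4; 1 -2 1)² = 1/84, sgn -1
4πI² = N·(3j₀)²·(3jₘ)² = 1/7
I = -1·√(0.142857/4π) = -0.10662181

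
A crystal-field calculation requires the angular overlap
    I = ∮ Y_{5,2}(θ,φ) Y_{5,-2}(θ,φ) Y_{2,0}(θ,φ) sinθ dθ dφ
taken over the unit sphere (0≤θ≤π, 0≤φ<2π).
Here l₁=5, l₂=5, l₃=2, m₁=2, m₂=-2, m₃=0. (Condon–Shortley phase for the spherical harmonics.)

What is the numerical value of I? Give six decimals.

0.097044

m-sum 0 ✓  L=12 even ✓  0≤2≤10 ✓
Π(2lᵢ+1) = 11×11×5 = 605
triangle coeff Δ(5,5,2) = 1/38610
Σ_t [3,5]: t=3:−1/2880 t=4:+1/576 t=5:−1/2880 = 1/960
(3j)²=10/429 [(5 5 2; 0 0 0)], sign=+1
Σ_t [1,3]: t=1:−1/20160 t=2:+1/1440 t=3:−1/2880 = 1/3360
(3j)²=6/715 [(5 5 2; 2 -2 0)], sign=+1
⇒ 4πI² = 20/169
I = (+1)√(20/169/(4π)) = 0.09704356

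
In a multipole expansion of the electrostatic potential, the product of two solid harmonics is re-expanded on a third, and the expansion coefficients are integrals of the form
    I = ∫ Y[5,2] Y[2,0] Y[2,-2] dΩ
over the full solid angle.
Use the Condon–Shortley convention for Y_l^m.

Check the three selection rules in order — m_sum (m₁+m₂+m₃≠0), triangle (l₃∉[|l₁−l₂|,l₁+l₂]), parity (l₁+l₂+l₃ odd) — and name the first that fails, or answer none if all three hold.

Σmᵢ = 0  ✓
l₃∈[|l₁−l₂|,l₁+l₂]=[3,7], have l₃=2  ✗
Σlᵢ = 9 ⇒ odd

triangle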